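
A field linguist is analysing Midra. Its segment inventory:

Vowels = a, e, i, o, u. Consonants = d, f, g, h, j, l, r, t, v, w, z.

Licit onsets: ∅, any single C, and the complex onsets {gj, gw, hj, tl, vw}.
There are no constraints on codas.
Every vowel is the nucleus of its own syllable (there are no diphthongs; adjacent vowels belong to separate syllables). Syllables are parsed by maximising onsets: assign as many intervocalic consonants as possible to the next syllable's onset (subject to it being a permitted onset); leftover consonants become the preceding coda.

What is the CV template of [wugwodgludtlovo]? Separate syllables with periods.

Nuclei (vowels): u, o, u, o, o → 5 syllables.
V1 /u/ – V2 /o/: /gw/ — entire cluster is a permitted onset → onset /gw/, coda ∅.
V2 /o/ – V3 /u/: cluster /dgl/ — the longest permitted-onset suffix is /l/; onset = /l/, preceding coda = /dg/.
V3 /u/ – V4 /o/: /dtl/; trying suffixes from longest down, /tl/ is the first permitted one, so coda /d/ | onset /tl/.
V4 /o/ – V5 /o/: /v/ is a single consonant, so it becomes the next onset.
Result: wu.gwodg.lud.tlo.vo.
Mapping each syllable to C/V: /wu/ → CV, /gwodg/ → CCVCC, /lud/ → CVC, /tlo/ → CCV, /vo/ → CV.

CV.CCVCC.CVC.CCV.CV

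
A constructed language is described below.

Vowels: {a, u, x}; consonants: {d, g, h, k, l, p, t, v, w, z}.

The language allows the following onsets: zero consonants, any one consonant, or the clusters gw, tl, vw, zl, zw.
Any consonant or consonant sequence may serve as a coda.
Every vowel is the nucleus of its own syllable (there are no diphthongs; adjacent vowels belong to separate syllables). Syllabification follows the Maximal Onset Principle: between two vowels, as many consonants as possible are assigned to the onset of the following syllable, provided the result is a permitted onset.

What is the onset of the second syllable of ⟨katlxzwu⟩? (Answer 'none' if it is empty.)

tl

The vowels are a, x, u — 3 nuclei, so 3 syllables.
/a…x/ gap (V1→V2): cluster /tl/ — /tl/ is itself a permitted onset, so the whole cluster goes right; preceding coda = ∅.
/x…u/ gap (V2→V3): /zw/ — entire cluster is a permitted onset → onset /zw/, coda ∅.
So the parse is ka.tlx.zwu.
Syllable 2 is /tlx/: onset /tl/, nucleus /x/, coda ∅.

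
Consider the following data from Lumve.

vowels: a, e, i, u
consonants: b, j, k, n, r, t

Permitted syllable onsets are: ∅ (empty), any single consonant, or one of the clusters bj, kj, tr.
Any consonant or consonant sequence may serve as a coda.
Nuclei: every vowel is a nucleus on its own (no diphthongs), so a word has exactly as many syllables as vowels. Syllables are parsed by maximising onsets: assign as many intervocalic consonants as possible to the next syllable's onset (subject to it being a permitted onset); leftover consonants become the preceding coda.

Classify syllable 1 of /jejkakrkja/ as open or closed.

Vowels present: e, a, a; each is a nucleus, giving 3 syllables.
/e…a/ gap (V1→V2): /jk/ splits as /j/ + /k/ (/k/ is the longest suffix that is a licit onset).
/a…a/ gap (V2→V3): /krkj/; trying suffixes from longest down, /kj/ is the first permitted one, so coda /kr/ | onset /kj/.
Result: jej.kakr.kja.
Syllable 1 is /jej/ with coda /j/, so it is closed.

closed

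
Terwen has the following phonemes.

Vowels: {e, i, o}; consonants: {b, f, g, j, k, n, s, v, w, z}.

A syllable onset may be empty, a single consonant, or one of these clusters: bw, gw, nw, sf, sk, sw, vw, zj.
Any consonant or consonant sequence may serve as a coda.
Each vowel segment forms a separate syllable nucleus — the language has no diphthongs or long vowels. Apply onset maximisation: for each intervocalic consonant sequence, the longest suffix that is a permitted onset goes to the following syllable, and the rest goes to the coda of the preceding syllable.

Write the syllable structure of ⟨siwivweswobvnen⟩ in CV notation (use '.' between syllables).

CV.CV.CCV.CCVCC.CVC

The vowels are i, i, e, o, e — 5 nuclei, so 5 syllables.
Between /i/ (V1) and /i/ (V2): /w/ → onset of the next syllable (single consonants are always licit onsets).
Between /i/ (V2) and /e/ (V3): /vw/ is a licit onset in full, so it all attaches to the next syllable.
Between /e/ (V3) and /o/ (V4): /sw/ is a licit onset in full, so it all attaches to the next syllable.
Between /o/ (V4) and /e/ (V5): /bvn/ splits as /bv/ + /n/ (/n/ is the longest suffix that is a licit onset).
Syllabification: si.wi.vwe.swobv.nen.
Mapping each syllable to C/V: /si/ → CV, /wi/ → CV, /vwe/ → CCV, /swobv/ → CCVCC, /nen/ → CVC.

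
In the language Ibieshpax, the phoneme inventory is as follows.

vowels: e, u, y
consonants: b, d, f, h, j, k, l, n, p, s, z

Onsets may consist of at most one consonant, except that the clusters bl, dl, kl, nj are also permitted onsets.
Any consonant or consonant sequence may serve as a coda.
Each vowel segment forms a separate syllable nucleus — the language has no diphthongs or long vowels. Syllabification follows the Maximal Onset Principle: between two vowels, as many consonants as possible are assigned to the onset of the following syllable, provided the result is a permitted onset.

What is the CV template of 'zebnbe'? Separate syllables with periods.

CVCC.CV

The vowels are e, e — 2 nuclei, so 2 syllables.
Between /e/ (V1) and /e/ (V2): cluster /bnb/ — the longest permitted-onset suffix is /b/; onset = /b/, preceding coda = /bn/.
So the parse is zebn.be.
Mapping each syllable to C/V: /zebn/ → CVCC, /be/ → CV.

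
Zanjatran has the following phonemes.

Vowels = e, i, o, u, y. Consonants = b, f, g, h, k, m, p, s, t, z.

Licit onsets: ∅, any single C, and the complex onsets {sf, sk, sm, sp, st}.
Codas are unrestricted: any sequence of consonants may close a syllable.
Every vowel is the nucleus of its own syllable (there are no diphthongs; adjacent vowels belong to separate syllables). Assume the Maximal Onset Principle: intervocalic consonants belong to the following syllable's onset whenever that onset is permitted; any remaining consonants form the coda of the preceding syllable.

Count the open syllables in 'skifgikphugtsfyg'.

0

Vowels present: i, i, u, y; each is a nucleus, giving 4 syllables.
/i…i/ gap (V1→V2): /fg/ — longest licit onset from the right is /g/, leaving /f/ as coda.
/i…u/ gap (V2→V3): /kph/ — longest licit onset from the right is /h/, leaving /kp/ as coda.
/u…y/ gap (V3→V4): /gtsf/ splits as /gt/ + /sf/ (/sf/ is the longest suffix that is a licit onset).
So the parse is skif.gikp.hugt.sfyg.
Classifying each syllable: /skif/ (closed), /gikp/ (closed), /hugt/ (closed), /sfyg/ (closed).
Open syllables: 0.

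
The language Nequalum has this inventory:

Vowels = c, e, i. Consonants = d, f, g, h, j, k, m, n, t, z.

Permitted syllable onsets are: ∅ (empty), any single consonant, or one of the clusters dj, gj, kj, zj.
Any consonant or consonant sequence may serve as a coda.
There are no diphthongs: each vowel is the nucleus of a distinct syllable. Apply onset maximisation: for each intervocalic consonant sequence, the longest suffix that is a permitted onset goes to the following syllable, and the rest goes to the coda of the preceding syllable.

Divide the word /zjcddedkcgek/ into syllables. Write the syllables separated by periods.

zjcd.ded.kc.gek

Nuclei (vowels): c, e, c, e → 4 syllables.
Between /c/ (V1) and /e/ (V2): /dd/ splits as /d/ + /d/ (/d/ is the longest suffix that is a licit onset).
Between /e/ (V2) and /c/ (V3): /dk/ — longest licit onset from the right is /k/, leaving /d/ as coda.
Between /c/ (V3) and /e/ (V4): just /g/ — single C goes to the following onset.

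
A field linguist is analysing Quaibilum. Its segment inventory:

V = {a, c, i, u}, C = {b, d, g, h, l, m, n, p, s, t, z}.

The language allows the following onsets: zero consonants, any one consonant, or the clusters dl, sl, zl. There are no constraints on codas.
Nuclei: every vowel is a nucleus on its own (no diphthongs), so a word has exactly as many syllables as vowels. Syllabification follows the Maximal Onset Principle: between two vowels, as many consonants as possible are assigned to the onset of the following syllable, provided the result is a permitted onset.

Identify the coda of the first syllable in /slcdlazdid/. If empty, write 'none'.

none

Vowels present: c, a, i; each is a nucleus, giving 3 syllables.
Between /c/ (V1) and /a/ (V2): cluster /dl/ — /dl/ is itself a permitted onset, so the whole cluster goes right; preceding coda = ∅.
Between /a/ (V2) and /i/ (V3): /zd/; trying suffixes from longest down, /d/ is the first permitted one, so coda /z/ | onset /d/.
Result: slc.dlaz.did.
Syllable 1 is /slc/: onset /sl/, nucleus /c/, coda ∅.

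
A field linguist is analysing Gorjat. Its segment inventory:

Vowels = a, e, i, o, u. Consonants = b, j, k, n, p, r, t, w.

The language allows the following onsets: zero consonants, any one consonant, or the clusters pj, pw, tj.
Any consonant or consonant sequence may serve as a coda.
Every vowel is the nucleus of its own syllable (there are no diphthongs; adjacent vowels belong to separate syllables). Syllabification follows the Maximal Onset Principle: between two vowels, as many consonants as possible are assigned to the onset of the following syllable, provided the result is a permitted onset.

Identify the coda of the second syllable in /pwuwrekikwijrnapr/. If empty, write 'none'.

none

Nuclei (vowels): u, e, i, i, a → 5 syllables.
Between /u/ (V1) and /e/ (V2): /wr/; trying suffixes from longest down, /r/ is the first permitted one, so coda /w/ | onset /r/.
Between /e/ (V2) and /i/ (V3): /k/ is a single consonant, so it becomes the next onset.
Between /i/ (V3) and /i/ (V4): /kw/ splits as /k/ + /w/ (/w/ is the longest suffix that is a licit onset).
Between /i/ (V4) and /a/ (V5): cluster /jrn/ — the longest permitted-onset suffix is /n/; onset = /n/, preceding coda = /jr/.
Syllabification: pwuw.re.kik.wijr.napr.
Syllable 2 is /re/: onset /r/, nucleus /e/, coda ∅.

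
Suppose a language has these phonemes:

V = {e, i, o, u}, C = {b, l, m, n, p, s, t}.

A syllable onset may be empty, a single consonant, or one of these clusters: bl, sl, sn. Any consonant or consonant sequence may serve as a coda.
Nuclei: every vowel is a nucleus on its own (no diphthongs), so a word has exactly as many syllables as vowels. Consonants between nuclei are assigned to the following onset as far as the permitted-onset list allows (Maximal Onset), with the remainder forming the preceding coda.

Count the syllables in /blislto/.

The vowels are i, o — 2 nuclei, so 2 syllables.

2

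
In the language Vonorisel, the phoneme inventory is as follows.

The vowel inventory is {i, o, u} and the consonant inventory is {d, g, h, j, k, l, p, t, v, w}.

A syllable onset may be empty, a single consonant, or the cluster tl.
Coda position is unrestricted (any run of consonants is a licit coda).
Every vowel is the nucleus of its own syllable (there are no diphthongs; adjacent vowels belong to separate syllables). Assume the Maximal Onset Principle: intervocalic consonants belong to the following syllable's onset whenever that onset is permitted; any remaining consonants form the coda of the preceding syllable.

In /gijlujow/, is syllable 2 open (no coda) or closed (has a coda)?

open

Nuclei (vowels): i, u, o → 3 syllables.
σ1/σ2 boundary: cluster /jl/ — the longest permitted-onset suffix is /l/; onset = /l/, preceding coda = /j/.
σ2/σ3 boundary: /j/ → onset of the next syllable (single consonants are always licit onsets).
Syllabification: gij.lu.jow.
Syllable 2 is /lu/; it ends in its nucleus with no coda, so it is open.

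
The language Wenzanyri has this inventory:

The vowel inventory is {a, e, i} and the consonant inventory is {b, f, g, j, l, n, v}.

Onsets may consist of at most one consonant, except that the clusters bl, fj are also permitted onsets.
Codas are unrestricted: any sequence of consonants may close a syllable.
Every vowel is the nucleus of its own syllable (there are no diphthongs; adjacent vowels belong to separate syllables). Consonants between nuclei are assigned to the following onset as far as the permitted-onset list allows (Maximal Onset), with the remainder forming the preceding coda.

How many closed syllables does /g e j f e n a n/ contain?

The vowels are e, e, a — 3 nuclei, so 3 syllables.
σ1/σ2 boundary: /jf/; trying suffixes from longest down, /f/ is the first permitted one, so coda /j/ | onset /f/.
σ2/σ3 boundary: just /n/ — single C goes to the following onset.
Result: gej.fe.nan.
Classifying each syllable: /gej/ (closed), /fe/ (open), /nan/ (closed).
Closed syllables: 2.

2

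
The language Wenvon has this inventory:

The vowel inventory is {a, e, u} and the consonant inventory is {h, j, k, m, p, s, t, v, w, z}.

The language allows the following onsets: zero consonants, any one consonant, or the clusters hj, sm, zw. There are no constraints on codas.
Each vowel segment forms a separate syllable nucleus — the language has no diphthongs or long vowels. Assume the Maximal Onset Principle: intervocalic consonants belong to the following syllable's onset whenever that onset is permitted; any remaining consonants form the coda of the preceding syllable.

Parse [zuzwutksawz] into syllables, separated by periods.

zu.zwutk.sawz

The vowels are u, u, a — 3 nuclei, so 3 syllables.
σ1/σ2 boundary: /zw/ — entire cluster is a permitted onset → onset /zw/, coda ∅.
σ2/σ3 boundary: /tks/ — longest licit onset from the right is /s/, leaving /tk/ as coda.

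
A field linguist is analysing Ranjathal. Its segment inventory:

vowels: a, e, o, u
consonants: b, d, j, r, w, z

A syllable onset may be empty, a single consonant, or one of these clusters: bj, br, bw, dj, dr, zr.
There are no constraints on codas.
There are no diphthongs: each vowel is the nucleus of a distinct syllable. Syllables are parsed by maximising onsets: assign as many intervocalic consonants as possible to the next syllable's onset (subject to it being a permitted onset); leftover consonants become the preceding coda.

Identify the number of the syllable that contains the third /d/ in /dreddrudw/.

2

Vowels present: e, u; each is a nucleus, giving 2 syllables.
/e…u/ gap (V1→V2): /ddr/; trying suffixes from longest down, /dr/ is the first permitted one, so coda /d/ | onset /dr/.
Putting it together: dred.drudw.
The third /d/ is in the onset of syllable 2 (/drudw/).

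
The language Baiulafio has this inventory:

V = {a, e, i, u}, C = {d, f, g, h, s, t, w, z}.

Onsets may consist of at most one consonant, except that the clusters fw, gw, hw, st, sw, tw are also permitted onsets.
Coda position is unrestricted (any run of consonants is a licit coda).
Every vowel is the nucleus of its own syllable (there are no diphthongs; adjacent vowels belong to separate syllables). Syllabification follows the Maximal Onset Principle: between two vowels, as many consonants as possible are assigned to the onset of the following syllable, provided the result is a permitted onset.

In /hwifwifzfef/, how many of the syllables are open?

Vowels present: i, i, e; each is a nucleus, giving 3 syllables.
Between /i/ (V1) and /i/ (V2): /fw/ is a licit onset in full, so it all attaches to the next syllable.
Between /i/ (V2) and /e/ (V3): /fzf/; trying suffixes from longest down, /f/ is the first permitted one, so coda /fz/ | onset /f/.
Syllabification: hwi.fwifz.fef.
Classifying each syllable: /hwi/ (open), /fwifz/ (closed), /fef/ (closed).
Open syllables: 1.

1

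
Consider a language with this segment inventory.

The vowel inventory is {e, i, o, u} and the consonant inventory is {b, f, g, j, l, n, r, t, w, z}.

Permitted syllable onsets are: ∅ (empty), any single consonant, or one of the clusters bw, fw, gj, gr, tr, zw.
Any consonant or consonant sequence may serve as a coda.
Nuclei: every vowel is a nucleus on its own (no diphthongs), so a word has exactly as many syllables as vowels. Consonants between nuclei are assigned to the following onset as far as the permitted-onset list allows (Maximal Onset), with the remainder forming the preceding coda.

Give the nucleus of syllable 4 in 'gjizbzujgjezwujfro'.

Nuclei (vowels): i, u, e, u, o → 5 syllables.
The fourth nucleus (vowel 4 from the left) is /u/.

u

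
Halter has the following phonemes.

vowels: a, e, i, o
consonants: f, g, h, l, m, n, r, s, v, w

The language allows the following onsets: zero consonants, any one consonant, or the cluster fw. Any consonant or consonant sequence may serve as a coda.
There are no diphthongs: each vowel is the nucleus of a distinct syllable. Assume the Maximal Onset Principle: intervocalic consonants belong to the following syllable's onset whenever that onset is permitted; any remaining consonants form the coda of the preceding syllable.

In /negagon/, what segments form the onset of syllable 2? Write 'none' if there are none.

g

Nuclei (vowels): e, a, o → 3 syllables.
σ1/σ2 boundary: /g/ → onset of the next syllable (single consonants are always licit onsets).
σ2/σ3 boundary: /g/ → onset of the next syllable (single consonants are always licit onsets).
So the parse is ne.ga.gon.
Syllable 2 is /ga/: onset /g/, nucleus /a/, coda ∅.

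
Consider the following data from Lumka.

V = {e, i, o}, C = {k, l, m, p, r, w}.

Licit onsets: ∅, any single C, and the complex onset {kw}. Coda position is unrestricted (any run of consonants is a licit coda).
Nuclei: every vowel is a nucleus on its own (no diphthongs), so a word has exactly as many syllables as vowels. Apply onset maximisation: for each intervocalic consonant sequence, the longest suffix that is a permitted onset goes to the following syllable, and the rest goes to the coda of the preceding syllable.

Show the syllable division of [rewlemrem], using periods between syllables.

rew.lem.rem

Nuclei (vowels): e, e, e → 3 syllables.
Between /e/ (V1) and /e/ (V2): /wl/ splits as /w/ + /l/ (/l/ is the longest suffix that is a licit onset).
Between /e/ (V2) and /e/ (V3): /mr/ splits as /m/ + /r/ (/r/ is the longest suffix that is a licit onset).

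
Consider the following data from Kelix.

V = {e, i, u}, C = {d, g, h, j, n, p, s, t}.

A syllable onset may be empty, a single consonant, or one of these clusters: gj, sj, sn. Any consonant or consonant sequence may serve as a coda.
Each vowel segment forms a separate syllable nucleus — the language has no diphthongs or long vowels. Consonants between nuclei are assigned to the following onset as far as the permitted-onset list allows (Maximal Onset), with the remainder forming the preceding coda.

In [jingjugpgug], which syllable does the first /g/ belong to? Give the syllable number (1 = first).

2

Vowels present: i, u, u; each is a nucleus, giving 3 syllables.
/i…u/ gap (V1→V2): /ngj/ — longest licit onset from the right is /gj/, leaving /n/ as coda.
/u…u/ gap (V2→V3): /gpg/ splits as /gp/ + /g/ (/g/ is the longest suffix that is a licit onset).
So the parse is jin.gjugp.gug.
The first /g/ is in the onset of syllable 2 (/gjugp/).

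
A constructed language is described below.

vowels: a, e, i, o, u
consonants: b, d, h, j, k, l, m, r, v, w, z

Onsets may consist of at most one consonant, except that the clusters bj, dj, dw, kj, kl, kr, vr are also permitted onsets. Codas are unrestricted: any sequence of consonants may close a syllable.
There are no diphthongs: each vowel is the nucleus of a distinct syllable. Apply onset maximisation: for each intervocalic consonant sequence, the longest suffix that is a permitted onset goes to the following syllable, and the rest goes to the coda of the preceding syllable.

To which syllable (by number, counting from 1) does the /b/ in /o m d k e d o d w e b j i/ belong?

The vowels are o, e, o, e, i — 5 nuclei, so 5 syllables.
/o…e/ gap (V1→V2): /mdk/ — longest licit onset from the right is /k/, leaving /md/ as coda.
/e…o/ gap (V2→V3): /d/ is a single consonant, so it becomes the next onset.
/o…e/ gap (V3→V4): /dw/ is a licit onset in full, so it all attaches to the next syllable.
/e…i/ gap (V4→V5): cluster /bj/ — /bj/ is itself a permitted onset, so the whole cluster goes right; preceding coda = ∅.
Syllabification: omd.ke.do.dwe.bji.
The /b/ is in the onset of syllable 5 (/bji/).

5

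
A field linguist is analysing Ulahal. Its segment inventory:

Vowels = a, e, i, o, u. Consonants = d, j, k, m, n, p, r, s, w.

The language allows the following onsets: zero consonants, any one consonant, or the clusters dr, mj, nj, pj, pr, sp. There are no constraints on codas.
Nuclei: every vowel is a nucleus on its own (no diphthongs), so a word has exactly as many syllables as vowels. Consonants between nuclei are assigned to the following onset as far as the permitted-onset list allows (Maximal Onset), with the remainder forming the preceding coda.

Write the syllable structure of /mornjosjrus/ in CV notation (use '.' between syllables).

CVC.CCVCC.CVC

Nuclei (vowels): o, o, u → 3 syllables.
σ1/σ2 boundary: /rnj/ splits as /r/ + /nj/ (/nj/ is the longest suffix that is a licit onset).
σ2/σ3 boundary: cluster /sjr/ — the longest permitted-onset suffix is /r/; onset = /r/, preceding coda = /sj/.
Putting it together: mor.njosj.rus.
Mapping each syllable to C/V: /mor/ → CVC, /njosj/ → CCVCC, /rus/ → CVC.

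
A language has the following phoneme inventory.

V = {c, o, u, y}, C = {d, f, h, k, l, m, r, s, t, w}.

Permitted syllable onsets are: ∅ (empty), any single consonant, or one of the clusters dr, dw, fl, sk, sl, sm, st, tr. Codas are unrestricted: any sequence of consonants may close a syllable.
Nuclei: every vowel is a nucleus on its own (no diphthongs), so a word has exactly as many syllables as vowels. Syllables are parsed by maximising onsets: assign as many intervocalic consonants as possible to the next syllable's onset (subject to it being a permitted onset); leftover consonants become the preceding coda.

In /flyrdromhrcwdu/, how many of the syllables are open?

1

Vowels present: y, o, c, u; each is a nucleus, giving 4 syllables.
σ1/σ2 boundary: cluster /rdr/ — the longest permitted-onset suffix is /dr/; onset = /dr/, preceding coda = /r/.
σ2/σ3 boundary: /mhr/; trying suffixes from longest down, /r/ is the first permitted one, so coda /mh/ | onset /r/.
σ3/σ4 boundary: cluster /wd/ — the longest permitted-onset suffix is /d/; onset = /d/, preceding coda = /w/.
Result: flyr.dromh.rcw.du.
Classifying each syllable: /flyr/ (closed), /dromh/ (closed), /rcw/ (closed), /du/ (open).
Open syllables: 1.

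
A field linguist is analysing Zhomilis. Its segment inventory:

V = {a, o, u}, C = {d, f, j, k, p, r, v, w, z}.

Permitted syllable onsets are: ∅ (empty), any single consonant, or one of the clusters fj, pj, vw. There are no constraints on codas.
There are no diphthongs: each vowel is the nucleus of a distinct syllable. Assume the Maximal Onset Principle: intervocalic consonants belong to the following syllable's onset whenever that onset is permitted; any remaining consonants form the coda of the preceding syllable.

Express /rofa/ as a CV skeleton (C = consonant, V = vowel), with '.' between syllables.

The vowels are o, a — 2 nuclei, so 2 syllables.
σ1/σ2 boundary: /f/ is a single consonant, so it becomes the next onset.
Result: ro.fa.
Mapping each syllable to C/V: /ro/ → CV, /fa/ → CV.

CV.CV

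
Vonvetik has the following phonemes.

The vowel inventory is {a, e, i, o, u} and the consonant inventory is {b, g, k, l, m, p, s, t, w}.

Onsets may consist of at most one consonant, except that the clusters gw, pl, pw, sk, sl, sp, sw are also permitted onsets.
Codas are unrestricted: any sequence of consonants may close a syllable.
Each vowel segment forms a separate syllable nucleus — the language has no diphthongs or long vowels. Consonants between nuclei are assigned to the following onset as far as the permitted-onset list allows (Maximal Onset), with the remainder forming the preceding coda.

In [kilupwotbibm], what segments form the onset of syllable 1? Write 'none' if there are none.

k

Vowels present: i, u, o, i; each is a nucleus, giving 4 syllables.
Between /i/ (V1) and /u/ (V2): /l/ is a single consonant, so it becomes the next onset.
Between /u/ (V2) and /o/ (V3): /pw/ — entire cluster is a permitted onset → onset /pw/, coda ∅.
Between /o/ (V3) and /i/ (V4): /tb/ — longest licit onset from the right is /b/, leaving /t/ as coda.
So the parse is ki.lu.pwot.bibm.
Syllable 1 is /ki/: onset /k/, nucleus /i/, coda ∅.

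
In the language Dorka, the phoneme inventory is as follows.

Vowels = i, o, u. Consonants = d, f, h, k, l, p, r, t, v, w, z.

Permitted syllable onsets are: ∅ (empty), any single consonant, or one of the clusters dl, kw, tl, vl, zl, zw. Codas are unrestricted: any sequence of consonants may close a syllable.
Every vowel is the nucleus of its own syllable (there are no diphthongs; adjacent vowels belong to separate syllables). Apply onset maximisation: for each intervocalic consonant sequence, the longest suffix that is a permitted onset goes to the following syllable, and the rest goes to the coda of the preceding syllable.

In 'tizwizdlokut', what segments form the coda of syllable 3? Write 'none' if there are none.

Nuclei (vowels): i, i, o, u → 4 syllables.
Between /i/ (V1) and /i/ (V2): cluster /zw/ — /zw/ is itself a permitted onset, so the whole cluster goes right; preceding coda = ∅.
Between /i/ (V2) and /o/ (V3): /zdl/; trying suffixes from longest down, /dl/ is the first permitted one, so coda /z/ | onset /dl/.
Between /o/ (V3) and /u/ (V4): just /k/ — single C goes to the following onset.
Result: ti.zwiz.dlo.kut.
Syllable 3 is /dlo/: onset /dl/, nucleus /o/, coda ∅.

none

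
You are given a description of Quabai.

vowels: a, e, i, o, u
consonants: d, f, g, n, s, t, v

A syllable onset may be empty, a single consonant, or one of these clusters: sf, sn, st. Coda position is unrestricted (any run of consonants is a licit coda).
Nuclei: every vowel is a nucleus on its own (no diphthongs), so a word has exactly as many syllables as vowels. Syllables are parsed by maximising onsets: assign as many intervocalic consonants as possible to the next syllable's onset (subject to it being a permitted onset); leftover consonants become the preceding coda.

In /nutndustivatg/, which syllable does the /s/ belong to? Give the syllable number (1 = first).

3

Nuclei (vowels): u, u, i, a → 4 syllables.
/u…u/ gap (V1→V2): /tnd/ — longest licit onset from the right is /d/, leaving /tn/ as coda.
/u…i/ gap (V2→V3): /st/ — entire cluster is a permitted onset → onset /st/, coda ∅.
/i…a/ gap (V3→V4): /v/ → onset of the next syllable (single consonants are always licit onsets).
So the parse is nutn.du.sti.vatg.
The /s/ is in the onset of syllable 3 (/sti/).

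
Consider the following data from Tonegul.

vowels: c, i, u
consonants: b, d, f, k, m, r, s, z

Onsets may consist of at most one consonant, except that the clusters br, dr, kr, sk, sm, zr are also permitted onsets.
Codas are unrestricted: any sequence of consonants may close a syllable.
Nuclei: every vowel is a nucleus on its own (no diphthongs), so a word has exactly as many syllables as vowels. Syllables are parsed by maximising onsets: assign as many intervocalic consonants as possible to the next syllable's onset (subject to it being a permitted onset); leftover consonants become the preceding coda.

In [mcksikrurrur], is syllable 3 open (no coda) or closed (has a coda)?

closed

Vowels present: c, i, u, u; each is a nucleus, giving 4 syllables.
σ1/σ2 boundary: /ks/ — longest licit onset from the right is /s/, leaving /k/ as coda.
σ2/σ3 boundary: /kr/ — entire cluster is a permitted onset → onset /kr/, coda ∅.
σ3/σ4 boundary: /rr/ — longest licit onset from the right is /r/, leaving /r/ as coda.
Putting it together: mck.si.krur.rur.
Syllable 3 is /krur/ with coda /r/, so it is closed.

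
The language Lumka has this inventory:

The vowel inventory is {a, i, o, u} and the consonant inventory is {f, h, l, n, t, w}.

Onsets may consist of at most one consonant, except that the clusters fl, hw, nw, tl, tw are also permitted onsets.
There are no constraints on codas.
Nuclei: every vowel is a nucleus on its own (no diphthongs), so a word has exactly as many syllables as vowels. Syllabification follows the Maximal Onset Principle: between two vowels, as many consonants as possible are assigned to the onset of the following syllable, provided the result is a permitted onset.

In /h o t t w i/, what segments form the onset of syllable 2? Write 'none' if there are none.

tw

The vowels are o, i — 2 nuclei, so 2 syllables.
σ1/σ2 boundary: /ttw/; trying suffixes from longest down, /tw/ is the first permitted one, so coda /t/ | onset /tw/.
Result: hot.twi.
Syllable 2 is /twi/: onset /tw/, nucleus /i/, coda ∅.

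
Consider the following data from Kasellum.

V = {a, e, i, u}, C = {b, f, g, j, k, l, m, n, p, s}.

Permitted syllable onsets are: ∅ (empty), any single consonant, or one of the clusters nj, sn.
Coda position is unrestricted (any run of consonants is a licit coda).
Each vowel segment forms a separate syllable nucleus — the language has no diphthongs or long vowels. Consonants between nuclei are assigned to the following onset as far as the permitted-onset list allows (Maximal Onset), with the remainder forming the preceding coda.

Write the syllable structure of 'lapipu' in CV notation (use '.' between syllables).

CV.CV.CV

Nuclei (vowels): a, i, u → 3 syllables.
σ1/σ2 boundary: just /p/ — single C goes to the following onset.
σ2/σ3 boundary: /p/ → onset of the next syllable (single consonants are always licit onsets).
So the parse is la.pi.pu.
Mapping each syllable to C/V: /la/ → CV, /pi/ → CV, /pu/ → CV.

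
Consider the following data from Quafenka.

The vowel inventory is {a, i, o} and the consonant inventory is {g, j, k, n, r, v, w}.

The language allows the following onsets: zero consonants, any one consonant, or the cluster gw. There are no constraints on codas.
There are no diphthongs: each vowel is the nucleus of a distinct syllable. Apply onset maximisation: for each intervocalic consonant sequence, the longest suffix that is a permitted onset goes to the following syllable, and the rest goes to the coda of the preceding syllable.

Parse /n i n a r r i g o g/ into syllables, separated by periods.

The vowels are i, a, i, o — 4 nuclei, so 4 syllables.
V1 /i/ – V2 /a/: /n/ is a single consonant, so it becomes the next onset.
V2 /a/ – V3 /i/: /rr/ — longest licit onset from the right is /r/, leaving /r/ as coda.
V3 /i/ – V4 /o/: /g/ is a single consonant, so it becomes the next onset.

ni.nar.ri.gog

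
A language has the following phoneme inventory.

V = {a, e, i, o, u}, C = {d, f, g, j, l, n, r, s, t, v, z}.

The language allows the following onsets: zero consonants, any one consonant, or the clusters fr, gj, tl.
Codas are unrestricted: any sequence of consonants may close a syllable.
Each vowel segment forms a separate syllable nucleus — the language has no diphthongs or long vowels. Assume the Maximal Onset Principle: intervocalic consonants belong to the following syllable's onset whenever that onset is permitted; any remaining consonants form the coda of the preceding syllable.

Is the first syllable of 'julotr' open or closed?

Vowels present: u, o; each is a nucleus, giving 2 syllables.
V1 /u/ – V2 /o/: /l/ is a single consonant, so it becomes the next onset.
Result: ju.lotr.
Syllable 1 is /ju/; it ends in its nucleus with no coda, so it is open.

open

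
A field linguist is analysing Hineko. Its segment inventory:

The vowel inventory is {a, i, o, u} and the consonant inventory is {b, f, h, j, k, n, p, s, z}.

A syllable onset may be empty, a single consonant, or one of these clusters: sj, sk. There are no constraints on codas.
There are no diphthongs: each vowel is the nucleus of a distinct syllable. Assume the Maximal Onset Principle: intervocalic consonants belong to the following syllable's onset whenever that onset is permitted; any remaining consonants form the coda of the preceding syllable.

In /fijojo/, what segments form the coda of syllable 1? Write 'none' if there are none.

none

Nuclei (vowels): i, o, o → 3 syllables.
Between /i/ (V1) and /o/ (V2): /j/ → onset of the next syllable (single consonants are always licit onsets).
Between /o/ (V2) and /o/ (V3): just /j/ — single C goes to the following onset.
So the parse is fi.jo.jo.
Syllable 1 is /fi/: onset /f/, nucleus /i/, coda ∅.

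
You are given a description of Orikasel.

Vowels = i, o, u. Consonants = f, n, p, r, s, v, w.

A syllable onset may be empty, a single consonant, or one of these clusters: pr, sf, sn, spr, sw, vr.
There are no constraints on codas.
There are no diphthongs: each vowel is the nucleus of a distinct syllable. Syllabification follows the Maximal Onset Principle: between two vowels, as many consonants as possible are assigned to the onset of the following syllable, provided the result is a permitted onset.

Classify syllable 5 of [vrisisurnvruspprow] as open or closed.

The vowels are i, i, u, u, o — 5 nuclei, so 5 syllables.
/i…i/ gap (V1→V2): /s/ is a single consonant, so it becomes the next onset.
/i…u/ gap (V2→V3): /s/ is a single consonant, so it becomes the next onset.
/u…u/ gap (V3→V4): cluster /rnvr/ — the longest permitted-onset suffix is /vr/; onset = /vr/, preceding coda = /rn/.
/u…o/ gap (V4→V5): /sppr/; trying suffixes from longest down, /pr/ is the first permitted one, so coda /sp/ | onset /pr/.
Syllabification: vri.si.surn.vrusp.prow.
Syllable 5 is /prow/ with coda /w/, so it is closed.

closed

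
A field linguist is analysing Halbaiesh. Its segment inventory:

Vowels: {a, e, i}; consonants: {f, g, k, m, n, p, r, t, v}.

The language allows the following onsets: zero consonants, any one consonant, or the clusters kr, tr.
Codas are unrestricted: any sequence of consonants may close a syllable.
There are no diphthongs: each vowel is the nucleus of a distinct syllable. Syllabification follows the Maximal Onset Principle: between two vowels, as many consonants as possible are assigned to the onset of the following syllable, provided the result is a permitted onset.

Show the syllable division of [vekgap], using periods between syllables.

Nuclei (vowels): e, a → 2 syllables.
V1 /e/ – V2 /a/: /kg/ splits as /k/ + /g/ (/g/ is the longest suffix that is a licit onset).

vek.gap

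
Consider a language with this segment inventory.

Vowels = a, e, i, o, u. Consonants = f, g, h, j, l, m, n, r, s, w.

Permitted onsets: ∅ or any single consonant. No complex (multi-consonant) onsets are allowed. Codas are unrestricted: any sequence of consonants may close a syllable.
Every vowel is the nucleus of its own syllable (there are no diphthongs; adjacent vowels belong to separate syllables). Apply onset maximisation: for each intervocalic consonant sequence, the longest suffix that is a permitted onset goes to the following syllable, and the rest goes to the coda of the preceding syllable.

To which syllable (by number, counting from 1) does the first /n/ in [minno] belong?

The vowels are i, o — 2 nuclei, so 2 syllables.
/i…o/ gap (V1→V2): cluster /nn/ — the longest permitted-onset suffix is /n/; onset = /n/, preceding coda = /n/.
Putting it together: min.no.
The first /n/ is in the coda of syllable 1 (/min/).

1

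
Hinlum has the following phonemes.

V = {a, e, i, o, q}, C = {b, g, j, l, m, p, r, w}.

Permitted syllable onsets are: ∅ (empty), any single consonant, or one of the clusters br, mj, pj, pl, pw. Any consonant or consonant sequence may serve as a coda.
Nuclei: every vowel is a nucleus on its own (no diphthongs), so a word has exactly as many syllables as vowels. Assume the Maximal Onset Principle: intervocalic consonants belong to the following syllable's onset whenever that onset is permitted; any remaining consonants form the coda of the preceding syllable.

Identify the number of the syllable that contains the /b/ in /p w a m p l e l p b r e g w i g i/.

3

Vowels present: a, e, e, i, i; each is a nucleus, giving 5 syllables.
/a…e/ gap (V1→V2): cluster /mpl/ — the longest permitted-onset suffix is /pl/; onset = /pl/, preceding coda = /m/.
/e…e/ gap (V2→V3): cluster /lpbr/ — the longest permitted-onset suffix is /br/; onset = /br/, preceding coda = /lp/.
/e…i/ gap (V3→V4): /gw/ — longest licit onset from the right is /w/, leaving /g/ as coda.
/i…i/ gap (V4→V5): /g/ is a single consonant, so it becomes the next onset.
Syllabification: pwam.plelp.breg.wi.gi.
The /b/ is in the onset of syllable 3 (/breg/).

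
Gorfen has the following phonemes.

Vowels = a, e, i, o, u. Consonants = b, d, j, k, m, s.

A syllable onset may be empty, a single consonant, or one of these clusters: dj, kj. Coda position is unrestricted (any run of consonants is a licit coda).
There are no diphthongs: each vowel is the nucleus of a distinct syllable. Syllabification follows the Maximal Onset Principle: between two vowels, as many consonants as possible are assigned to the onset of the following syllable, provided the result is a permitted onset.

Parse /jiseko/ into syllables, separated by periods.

Nuclei (vowels): i, e, o → 3 syllables.
V1 /i/ – V2 /e/: just /s/ — single C goes to the following onset.
V2 /e/ – V3 /o/: just /k/ — single C goes to the following onset.

ji.se.ko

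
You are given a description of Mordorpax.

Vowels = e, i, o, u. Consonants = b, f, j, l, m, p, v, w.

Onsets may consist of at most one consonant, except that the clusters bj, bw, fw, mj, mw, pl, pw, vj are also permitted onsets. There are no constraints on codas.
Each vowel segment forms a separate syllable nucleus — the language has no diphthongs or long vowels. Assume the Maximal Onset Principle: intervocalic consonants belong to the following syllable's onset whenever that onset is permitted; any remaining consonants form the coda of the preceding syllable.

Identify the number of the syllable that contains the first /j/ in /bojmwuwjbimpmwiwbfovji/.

The vowels are o, u, i, i, o, i — 6 nuclei, so 6 syllables.
V1 /o/ – V2 /u/: /jmw/; trying suffixes from longest down, /mw/ is the first permitted one, so coda /j/ | onset /mw/.
V2 /u/ – V3 /i/: /wjb/ — longest licit onset from the right is /b/, leaving /wj/ as coda.
V3 /i/ – V4 /i/: /mpmw/; trying suffixes from longest down, /mw/ is the first permitted one, so coda /mp/ | onset /mw/.
V4 /i/ – V5 /o/: /wbf/ splits as /wb/ + /f/ (/f/ is the longest suffix that is a licit onset).
V5 /o/ – V6 /i/: /vj/ — entire cluster is a permitted onset → onset /vj/, coda ∅.
So the parse is boj.mwuwj.bimp.mwiwb.fo.vji.
The first /j/ is in the coda of syllable 1 (/boj/).

1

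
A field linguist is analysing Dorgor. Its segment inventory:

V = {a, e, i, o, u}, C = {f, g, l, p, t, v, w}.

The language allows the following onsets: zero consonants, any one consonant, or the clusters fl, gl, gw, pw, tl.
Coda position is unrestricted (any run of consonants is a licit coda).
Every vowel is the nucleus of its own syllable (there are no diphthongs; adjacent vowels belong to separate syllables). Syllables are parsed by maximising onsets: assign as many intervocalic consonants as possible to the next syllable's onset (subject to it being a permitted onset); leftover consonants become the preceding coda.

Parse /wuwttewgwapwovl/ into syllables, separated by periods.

wuwt.tew.gwa.pwovl

Vowels present: u, e, a, o; each is a nucleus, giving 4 syllables.
/u…e/ gap (V1→V2): /wtt/ splits as /wt/ + /t/ (/t/ is the longest suffix that is a licit onset).
/e…a/ gap (V2→V3): cluster /wgw/ — the longest permitted-onset suffix is /gw/; onset = /gw/, preceding coda = /w/.
/a…o/ gap (V3→V4): /pw/ — entire cluster is a permitted onset → onset /pw/, coda ∅.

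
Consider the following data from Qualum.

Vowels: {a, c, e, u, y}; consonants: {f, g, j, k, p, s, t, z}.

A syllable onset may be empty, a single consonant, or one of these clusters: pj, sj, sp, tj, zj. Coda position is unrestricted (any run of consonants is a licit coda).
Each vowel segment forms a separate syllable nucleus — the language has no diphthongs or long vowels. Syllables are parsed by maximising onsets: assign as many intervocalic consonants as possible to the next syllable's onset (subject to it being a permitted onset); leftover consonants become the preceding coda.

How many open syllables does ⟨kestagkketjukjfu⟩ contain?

Vowels present: e, a, e, u, u; each is a nucleus, giving 5 syllables.
σ1/σ2 boundary: /st/; trying suffixes from longest down, /t/ is the first permitted one, so coda /s/ | onset /t/.
σ2/σ3 boundary: cluster /gkk/ — the longest permitted-onset suffix is /k/; onset = /k/, preceding coda = /gk/.
σ3/σ4 boundary: /tj/ — entire cluster is a permitted onset → onset /tj/, coda ∅.
σ4/σ5 boundary: cluster /kjf/ — the longest permitted-onset suffix is /f/; onset = /f/, preceding coda = /kj/.
Result: kes.tagk.ke.tjukj.fu.
Classifying each syllable: /kes/ (closed), /tagk/ (closed), /ke/ (open), /tjukj/ (closed), /fu/ (open).
Open syllables: 2.

2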